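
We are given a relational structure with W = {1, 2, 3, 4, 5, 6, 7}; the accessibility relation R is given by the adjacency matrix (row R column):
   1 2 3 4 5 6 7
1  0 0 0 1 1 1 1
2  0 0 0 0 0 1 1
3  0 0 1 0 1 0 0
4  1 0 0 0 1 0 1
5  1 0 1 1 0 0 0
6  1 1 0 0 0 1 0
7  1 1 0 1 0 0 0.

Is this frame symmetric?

Symmetric: yes — every pair in R has its reverse in R.

Yes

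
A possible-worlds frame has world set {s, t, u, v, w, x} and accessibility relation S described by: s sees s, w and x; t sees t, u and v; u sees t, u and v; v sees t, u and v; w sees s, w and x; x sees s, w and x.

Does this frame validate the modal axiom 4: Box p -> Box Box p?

Yes

By correspondence theory, 4 is valid on a frame iff S is transitive.
Transitive: yes — every two-step S-path is closed by a direct edge.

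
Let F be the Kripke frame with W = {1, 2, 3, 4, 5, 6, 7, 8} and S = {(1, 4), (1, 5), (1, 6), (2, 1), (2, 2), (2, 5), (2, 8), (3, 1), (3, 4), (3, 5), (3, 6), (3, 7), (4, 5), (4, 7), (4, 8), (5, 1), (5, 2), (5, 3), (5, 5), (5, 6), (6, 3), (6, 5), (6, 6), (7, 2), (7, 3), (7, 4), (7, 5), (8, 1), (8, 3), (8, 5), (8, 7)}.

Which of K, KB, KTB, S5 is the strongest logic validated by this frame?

Symmetric (axiom B): no — 1 S 4 but not 4 S 1.
Reflexive (axiom T): no — 1 is not related to itself.
Euclidean (axiom 5): no — 1 S 4 and 1 S 6, but not 4 S 6.
So F validates K; KB would additionally require S to be symmetric. The strongest is K.

K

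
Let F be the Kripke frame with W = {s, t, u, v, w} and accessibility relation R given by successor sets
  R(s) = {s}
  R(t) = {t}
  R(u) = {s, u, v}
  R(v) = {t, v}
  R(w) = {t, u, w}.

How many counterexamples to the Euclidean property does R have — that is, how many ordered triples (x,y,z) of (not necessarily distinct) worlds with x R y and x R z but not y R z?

9

Enumerating: (u,s,u), (u,s,v), (u,v,s), (u,v,u), (v,t,v), (w,t,u), (w,t,w), (w,u,t), (w,u,w).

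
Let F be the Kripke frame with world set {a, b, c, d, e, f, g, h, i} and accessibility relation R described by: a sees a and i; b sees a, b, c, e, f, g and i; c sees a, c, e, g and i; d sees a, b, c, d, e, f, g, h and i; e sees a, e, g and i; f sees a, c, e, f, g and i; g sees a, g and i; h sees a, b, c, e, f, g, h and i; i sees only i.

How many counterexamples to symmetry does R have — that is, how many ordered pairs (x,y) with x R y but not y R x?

36

Enumerating: (a,i), (b,a), (b,c), (b,e), (b,f), (b,g), (b,i), (c,a), (c,e), (c,g), (c,i), (d,a), … and 24 more.
Total: 36.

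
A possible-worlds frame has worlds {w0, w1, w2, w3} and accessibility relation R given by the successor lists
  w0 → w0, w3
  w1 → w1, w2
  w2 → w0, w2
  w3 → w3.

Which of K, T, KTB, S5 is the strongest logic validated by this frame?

Reflexive (axiom T): yes — every world is R-related to itself.
Symmetric (axiom B): no — w0 R w3 but not w3 R w0.
Euclidean (axiom 5): no — w0 R w3 and w0 R w0, but not w3 R w0.
So F validates K, T; KTB would additionally require R to be symmetric. The strongest is T.

T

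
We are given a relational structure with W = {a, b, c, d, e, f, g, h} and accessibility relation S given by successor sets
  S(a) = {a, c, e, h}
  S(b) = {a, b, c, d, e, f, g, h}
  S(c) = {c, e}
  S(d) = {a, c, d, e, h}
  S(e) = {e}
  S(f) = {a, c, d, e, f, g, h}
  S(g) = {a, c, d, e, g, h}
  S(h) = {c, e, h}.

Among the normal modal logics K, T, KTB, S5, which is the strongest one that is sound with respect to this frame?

T

Reflexive (axiom T): yes — every world is S-related to itself.
Symmetric (axiom B): no — a S c but not c S a.
Euclidean (axiom 5): no — a S c and a S h, but not c S h.
So F validates K, T; KTB would additionally require S to be symmetric. The strongest is T.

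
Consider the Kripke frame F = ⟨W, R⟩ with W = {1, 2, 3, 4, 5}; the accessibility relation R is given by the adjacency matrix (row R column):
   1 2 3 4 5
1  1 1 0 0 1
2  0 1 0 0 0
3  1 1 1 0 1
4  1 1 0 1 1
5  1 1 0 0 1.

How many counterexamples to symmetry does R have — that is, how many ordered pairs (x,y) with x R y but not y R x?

8

Enumerating: (1,2), (3,1), (3,2), (3,5), (4,1), (4,2), (4,5), (5,2).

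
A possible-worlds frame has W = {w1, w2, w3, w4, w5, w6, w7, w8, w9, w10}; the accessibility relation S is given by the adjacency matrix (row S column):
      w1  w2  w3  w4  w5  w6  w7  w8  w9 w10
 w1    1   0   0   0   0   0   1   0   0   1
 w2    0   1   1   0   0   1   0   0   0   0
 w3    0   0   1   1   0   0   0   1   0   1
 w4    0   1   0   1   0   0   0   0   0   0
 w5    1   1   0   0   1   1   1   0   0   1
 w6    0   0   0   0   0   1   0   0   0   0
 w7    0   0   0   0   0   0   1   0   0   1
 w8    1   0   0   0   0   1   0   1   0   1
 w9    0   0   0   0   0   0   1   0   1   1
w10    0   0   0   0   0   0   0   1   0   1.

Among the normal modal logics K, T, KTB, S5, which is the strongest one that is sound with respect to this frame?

T

Reflexive (axiom T): yes — every world is S-related to itself.
Symmetric (axiom B): no — w1 S w10 but not w10 S w1.
Euclidean (axiom 5): no — w1 S w10 and w1 S w7, but not w10 S w7.
So F validates K, T; KTB would additionally require S to be symmetric. The strongest is T.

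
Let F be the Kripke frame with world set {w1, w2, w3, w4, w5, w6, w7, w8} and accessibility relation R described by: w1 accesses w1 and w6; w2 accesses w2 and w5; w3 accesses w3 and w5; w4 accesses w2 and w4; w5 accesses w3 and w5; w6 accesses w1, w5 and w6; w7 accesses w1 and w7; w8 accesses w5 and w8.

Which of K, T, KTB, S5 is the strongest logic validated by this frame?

Reflexive (axiom T): yes — every world is R-related to itself.
Symmetric (axiom B): no — w2 R w5 but not w5 R w2.
Euclidean (axiom 5): no — w6 R w1 and w6 R w5, but not w1 R w5.
So F validates K, T; KTB would additionally require R to be symmetric. The strongest is T.

T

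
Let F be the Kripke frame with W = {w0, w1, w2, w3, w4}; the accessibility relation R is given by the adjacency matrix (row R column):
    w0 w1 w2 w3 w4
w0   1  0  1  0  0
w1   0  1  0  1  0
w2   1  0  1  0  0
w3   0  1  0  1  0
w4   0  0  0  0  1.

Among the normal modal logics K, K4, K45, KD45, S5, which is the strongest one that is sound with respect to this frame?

S5

Transitive (axiom 4): yes — every two-step R-path is closed by a direct edge.
Euclidean (axiom 5): yes — any two successors of a common world are R-related.
Serial (axiom D): yes — every world has a successor (e.g. w0 R w0).
Reflexive (axiom T): yes — every world is R-related to itself.
So F validates K, K4, K45, KD45, S5. The strongest is S5.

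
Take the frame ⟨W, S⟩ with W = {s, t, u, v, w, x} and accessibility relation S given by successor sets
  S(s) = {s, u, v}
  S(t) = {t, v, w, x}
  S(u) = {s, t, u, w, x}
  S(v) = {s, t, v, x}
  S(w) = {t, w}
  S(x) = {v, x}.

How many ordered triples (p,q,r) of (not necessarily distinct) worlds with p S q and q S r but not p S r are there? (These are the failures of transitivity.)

Enumerating: (s,u,t), (s,u,w), (s,u,x), (s,v,t), (s,v,x), (t,v,s), (u,s,v), (u,t,v), (u,x,v), (v,s,u), (v,t,w), (w,t,v), (w,t,x), (x,v,s), (x,v,t).

15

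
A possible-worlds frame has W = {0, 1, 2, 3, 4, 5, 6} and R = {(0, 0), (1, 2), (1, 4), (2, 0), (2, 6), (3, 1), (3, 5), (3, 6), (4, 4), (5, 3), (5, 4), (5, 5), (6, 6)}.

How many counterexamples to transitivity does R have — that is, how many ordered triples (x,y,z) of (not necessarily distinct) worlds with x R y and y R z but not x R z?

Enumerating: (1,2,0), (1,2,6), (3,1,2), (3,1,4), (3,5,3), (3,5,4), (5,3,1), (5,3,6).

8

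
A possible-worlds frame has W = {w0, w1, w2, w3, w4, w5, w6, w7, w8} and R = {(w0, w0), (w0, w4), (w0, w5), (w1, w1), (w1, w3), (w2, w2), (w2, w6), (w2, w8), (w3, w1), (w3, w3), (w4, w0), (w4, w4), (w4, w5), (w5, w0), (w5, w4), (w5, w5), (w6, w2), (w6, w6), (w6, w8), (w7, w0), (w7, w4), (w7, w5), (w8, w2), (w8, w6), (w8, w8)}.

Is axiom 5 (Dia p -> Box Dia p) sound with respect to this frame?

Yes

By correspondence theory, 5 is valid on a frame iff R is Euclidean.
Euclidean: yes — any two successors of a common world are R-related.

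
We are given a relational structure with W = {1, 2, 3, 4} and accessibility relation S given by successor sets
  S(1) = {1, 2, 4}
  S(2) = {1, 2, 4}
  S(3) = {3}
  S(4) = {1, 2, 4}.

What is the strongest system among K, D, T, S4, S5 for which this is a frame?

Serial (axiom D): yes — every world has a successor (e.g. 1 S 1).
Reflexive (axiom T): yes — every world is S-related to itself.
Transitive (axiom 4): yes — every two-step S-path is closed by a direct edge.
Euclidean (axiom 5): yes — any two successors of a common world are S-related.
So F validates K, D, T, S4, S5. The strongest is S5.

S5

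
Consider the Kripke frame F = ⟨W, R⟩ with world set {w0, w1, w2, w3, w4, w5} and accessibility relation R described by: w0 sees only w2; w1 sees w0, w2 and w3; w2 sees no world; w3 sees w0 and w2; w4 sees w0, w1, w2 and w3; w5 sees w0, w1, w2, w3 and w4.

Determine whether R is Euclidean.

Euclidean: no — w1 R w0 and w1 R w3, but not w0 R w3.

No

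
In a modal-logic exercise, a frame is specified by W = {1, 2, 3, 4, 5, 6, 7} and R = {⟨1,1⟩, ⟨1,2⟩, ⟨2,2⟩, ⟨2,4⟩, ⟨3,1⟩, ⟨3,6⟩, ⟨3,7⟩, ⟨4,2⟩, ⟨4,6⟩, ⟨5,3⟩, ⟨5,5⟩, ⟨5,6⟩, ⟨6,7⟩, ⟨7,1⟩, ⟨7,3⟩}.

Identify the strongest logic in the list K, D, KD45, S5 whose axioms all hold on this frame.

Serial (axiom D): yes — every world has a successor (e.g. 1 R 1).
Euclidean (axiom 5): no — 3 R 1 and 3 R 6, but not 1 R 6.
Transitive (axiom 4): no — 1 R 2 and 2 R 4, but not 1 R 4.
Reflexive (axiom T): no — 3 is not related to itself.
So F validates K, D; KD45 would additionally require R to be Euclidean and transitive. The strongest is D.

D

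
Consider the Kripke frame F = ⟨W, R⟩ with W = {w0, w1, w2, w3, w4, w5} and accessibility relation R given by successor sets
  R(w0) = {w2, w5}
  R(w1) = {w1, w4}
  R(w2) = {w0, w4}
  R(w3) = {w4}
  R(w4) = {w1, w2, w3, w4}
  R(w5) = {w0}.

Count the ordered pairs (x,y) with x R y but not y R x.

R is symmetric; there are no such tuples.

0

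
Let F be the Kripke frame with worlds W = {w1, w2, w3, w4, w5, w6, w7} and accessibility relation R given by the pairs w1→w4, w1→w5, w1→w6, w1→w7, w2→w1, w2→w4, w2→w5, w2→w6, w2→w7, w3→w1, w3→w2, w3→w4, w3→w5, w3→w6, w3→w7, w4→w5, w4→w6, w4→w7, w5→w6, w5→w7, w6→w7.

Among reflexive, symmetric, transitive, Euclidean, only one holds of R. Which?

transitive

Reflexive: no — w1 is not related to itself.
Symmetric: no — w1 R w4 but not w4 R w1.
Transitive: yes — every two-step R-path is closed by a direct edge.
Euclidean: no — w1 R w5 and w1 R w4, but not w5 R w4.
Only transitive holds.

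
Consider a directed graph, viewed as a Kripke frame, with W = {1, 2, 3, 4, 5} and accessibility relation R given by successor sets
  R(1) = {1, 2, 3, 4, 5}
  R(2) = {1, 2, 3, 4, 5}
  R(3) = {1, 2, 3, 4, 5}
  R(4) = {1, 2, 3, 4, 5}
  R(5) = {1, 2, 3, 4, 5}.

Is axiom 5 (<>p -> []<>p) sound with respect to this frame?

The schema 5 characterises exactly the Euclidean frames.
Euclidean: yes — any two successors of a common world are R-related.

Yes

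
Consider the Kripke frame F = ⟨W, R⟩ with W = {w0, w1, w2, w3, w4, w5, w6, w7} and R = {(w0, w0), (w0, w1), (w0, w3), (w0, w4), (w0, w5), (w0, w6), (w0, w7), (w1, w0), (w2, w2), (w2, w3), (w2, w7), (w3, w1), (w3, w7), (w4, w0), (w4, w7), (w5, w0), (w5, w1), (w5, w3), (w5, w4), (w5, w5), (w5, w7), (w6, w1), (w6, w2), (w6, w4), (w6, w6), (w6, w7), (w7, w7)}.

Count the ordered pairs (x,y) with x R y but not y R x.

16

Enumerating: (w0,w3), (w0,w6), (w0,w7), (w2,w3), (w2,w7), (w3,w1), (w3,w7), (w4,w7), (w5,w1), (w5,w3), (w5,w4), (w5,w7), (w6,w1), (w6,w2), (w6,w4), (w6,w7).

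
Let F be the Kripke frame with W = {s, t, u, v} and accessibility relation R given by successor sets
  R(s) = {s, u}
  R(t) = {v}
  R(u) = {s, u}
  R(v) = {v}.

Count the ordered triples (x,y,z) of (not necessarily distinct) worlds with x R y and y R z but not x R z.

R is transitive; there are no such tuples.

0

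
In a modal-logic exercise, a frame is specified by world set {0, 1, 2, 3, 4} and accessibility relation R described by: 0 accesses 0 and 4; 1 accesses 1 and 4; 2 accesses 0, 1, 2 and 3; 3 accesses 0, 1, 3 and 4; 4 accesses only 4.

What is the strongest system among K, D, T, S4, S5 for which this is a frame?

Serial (axiom D): yes — every world has a successor (e.g. 0 R 0).
Reflexive (axiom T): yes — every world is R-related to itself.
Transitive (axiom 4): no — 2 R 0 and 0 R 4, but not 2 R 4.
Euclidean (axiom 5): no — 2 R 0 and 2 R 1, but not 0 R 1.
So F validates K, D, T; S4 would additionally require R to be transitive. The strongest is T.

T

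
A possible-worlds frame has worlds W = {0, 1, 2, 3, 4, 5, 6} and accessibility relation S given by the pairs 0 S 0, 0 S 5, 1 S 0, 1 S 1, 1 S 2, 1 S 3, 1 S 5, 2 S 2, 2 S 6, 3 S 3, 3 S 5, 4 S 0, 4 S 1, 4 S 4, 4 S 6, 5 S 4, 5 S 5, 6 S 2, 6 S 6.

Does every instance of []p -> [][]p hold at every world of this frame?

The schema 4 characterises exactly the transitive frames.
Transitive: no — 0 S 5 and 5 S 4, but not 0 S 4.

No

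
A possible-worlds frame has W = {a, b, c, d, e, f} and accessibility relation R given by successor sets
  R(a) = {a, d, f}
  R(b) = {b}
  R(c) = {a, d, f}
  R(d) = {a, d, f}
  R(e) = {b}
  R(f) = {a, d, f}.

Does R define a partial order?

Reflexive: no — c is not related to itself.
Transitive: yes — every two-step R-path is closed by a direct edge.
Antisymmetric: no — a R d and d R a with a ≠ d.
So R is not a partial order.

No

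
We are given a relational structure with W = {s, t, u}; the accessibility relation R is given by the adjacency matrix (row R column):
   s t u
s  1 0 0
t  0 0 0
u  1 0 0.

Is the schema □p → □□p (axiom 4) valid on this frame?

Yes

By correspondence theory, 4 is valid on a frame iff R is transitive.
Transitive: yes — every two-step R-path is closed by a direct edge.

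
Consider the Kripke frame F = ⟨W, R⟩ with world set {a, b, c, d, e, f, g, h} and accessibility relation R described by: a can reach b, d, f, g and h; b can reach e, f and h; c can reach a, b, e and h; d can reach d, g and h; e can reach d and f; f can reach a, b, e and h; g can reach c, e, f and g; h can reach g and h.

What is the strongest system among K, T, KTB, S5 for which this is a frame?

Reflexive (axiom T): no — a is not related to itself.
Symmetric (axiom B): no — a R b but not b R a.
Euclidean (axiom 5): no — a R b and a R d, but not b R d.
So F validates K; T would additionally require R to be reflexive. The strongest is K.

K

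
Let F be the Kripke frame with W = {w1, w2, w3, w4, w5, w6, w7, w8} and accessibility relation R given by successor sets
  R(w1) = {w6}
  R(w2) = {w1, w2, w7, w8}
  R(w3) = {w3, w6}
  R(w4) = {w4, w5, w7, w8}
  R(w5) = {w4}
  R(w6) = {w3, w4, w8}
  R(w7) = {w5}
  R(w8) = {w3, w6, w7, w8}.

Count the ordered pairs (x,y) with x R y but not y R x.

10

Enumerating: (w1,w6), (w2,w1), (w2,w7), (w2,w8), (w4,w7), (w4,w8), (w6,w4), (w7,w5), (w8,w3), (w8,w7).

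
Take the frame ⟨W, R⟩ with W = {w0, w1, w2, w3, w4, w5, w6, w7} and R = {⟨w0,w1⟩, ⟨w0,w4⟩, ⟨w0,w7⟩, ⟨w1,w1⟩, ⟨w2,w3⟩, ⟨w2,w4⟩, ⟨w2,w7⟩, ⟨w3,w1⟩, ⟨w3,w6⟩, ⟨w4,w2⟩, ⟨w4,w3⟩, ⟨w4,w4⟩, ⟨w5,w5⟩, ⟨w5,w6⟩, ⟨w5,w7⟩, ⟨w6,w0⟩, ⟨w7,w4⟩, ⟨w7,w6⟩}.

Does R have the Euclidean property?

No

Euclidean: no — w0 R w1 and w0 R w4, but not w1 R w4.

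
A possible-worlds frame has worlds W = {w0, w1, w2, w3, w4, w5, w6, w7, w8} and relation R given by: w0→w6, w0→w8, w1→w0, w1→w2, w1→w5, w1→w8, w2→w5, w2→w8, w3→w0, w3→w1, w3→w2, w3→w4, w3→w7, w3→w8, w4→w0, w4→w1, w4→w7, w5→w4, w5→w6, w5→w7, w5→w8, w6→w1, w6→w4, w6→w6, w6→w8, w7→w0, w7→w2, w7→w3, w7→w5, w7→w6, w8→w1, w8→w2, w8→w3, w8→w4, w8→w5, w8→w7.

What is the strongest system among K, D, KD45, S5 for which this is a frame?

D

Serial (axiom D): yes — every world has a successor (e.g. w0 R w6).
Euclidean (axiom 5): no — w0 R w8 and w0 R w6, but not w8 R w6.
Transitive (axiom 4): no — w0 R w6 and w6 R w1, but not w0 R w1.
Reflexive (axiom T): no — w0 is not related to itself.
So F validates K, D; KD45 would additionally require R to be Euclidean and transitive. The strongest is D.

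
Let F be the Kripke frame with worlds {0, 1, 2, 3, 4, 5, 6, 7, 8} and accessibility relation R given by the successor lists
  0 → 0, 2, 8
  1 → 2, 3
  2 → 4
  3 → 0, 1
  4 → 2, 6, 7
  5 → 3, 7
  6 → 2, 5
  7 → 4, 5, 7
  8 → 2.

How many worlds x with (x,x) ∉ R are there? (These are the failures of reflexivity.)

7

Enumerating: 1, 2, 3, 4, 5, 6, 8.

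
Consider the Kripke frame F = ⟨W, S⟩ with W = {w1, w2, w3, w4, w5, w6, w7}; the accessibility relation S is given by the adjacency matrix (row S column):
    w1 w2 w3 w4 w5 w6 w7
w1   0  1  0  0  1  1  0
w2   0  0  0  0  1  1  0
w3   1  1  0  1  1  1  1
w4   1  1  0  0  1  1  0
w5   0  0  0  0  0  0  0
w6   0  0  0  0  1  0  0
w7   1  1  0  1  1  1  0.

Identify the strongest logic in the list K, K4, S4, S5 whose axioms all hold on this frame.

K4

Transitive (axiom 4): yes — every two-step S-path is closed by a direct edge.
Reflexive (axiom T): no — w1 is not related to itself.
Euclidean (axiom 5): no — w1 S w5 and w1 S w2, but not w5 S w2.
So F validates K, K4; S4 would additionally require S to be reflexive. The strongest is K4.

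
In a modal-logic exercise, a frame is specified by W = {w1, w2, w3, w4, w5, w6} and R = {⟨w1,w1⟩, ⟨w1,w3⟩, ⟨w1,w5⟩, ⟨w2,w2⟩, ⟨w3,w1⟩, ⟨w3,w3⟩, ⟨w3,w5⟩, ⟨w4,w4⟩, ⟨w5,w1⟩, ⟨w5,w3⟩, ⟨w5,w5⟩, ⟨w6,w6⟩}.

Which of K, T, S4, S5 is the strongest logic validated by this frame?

S5

Reflexive (axiom T): yes — every world is R-related to itself.
Transitive (axiom 4): yes — every two-step R-path is closed by a direct edge.
Euclidean (axiom 5): yes — any two successors of a common world are R-related.
So F validates K, T, S4, S5. The strongest is S5.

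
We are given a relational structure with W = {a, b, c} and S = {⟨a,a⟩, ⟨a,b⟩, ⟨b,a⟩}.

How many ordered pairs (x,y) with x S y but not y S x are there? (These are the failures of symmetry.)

0

S is symmetric; there are no such tuples.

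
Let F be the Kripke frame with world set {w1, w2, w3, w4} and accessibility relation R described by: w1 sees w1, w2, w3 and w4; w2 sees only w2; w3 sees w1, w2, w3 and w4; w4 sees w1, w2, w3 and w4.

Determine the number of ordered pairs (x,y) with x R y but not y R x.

Enumerating: (w1,w2), (w3,w2), (w4,w2).

3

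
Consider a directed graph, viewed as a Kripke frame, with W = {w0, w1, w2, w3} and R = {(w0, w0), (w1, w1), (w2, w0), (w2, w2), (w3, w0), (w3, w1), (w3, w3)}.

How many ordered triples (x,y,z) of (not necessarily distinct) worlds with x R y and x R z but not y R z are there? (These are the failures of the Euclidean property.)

5

Enumerating: (w2,w0,w2), (w3,w0,w1), (w3,w0,w3), (w3,w1,w0), (w3,w1,w3).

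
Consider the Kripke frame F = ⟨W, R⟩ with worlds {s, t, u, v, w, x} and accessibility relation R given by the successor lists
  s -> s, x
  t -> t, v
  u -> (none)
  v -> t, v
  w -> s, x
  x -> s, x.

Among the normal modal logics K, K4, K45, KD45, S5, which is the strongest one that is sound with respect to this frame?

K45

Transitive (axiom 4): yes — every two-step R-path is closed by a direct edge.
Euclidean (axiom 5): yes — any two successors of a common world are R-related.
Serial (axiom D): no — u has no R-successor.
Reflexive (axiom T): no — u is not related to itself.
So F validates K, K4, K45; KD45 would additionally require R to be serial. The strongest is K45.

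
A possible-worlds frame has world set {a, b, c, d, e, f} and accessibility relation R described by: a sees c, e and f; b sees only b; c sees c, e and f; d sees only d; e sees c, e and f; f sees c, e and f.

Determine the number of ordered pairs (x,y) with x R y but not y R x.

Enumerating: (a,c), (a,e), (a,f).

3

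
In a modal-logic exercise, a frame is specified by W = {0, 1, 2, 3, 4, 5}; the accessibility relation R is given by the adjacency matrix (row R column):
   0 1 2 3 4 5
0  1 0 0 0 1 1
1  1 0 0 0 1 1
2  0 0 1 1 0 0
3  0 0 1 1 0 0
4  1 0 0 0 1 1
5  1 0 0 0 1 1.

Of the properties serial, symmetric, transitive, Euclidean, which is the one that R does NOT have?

symmetric

Serial: yes — every world has a successor (e.g. 0 R 0).
Symmetric: no — 1 R 0 but not 0 R 1.
Transitive: yes — every two-step R-path is closed by a direct edge.
Euclidean: yes — any two successors of a common world are R-related.
Only symmetric fails.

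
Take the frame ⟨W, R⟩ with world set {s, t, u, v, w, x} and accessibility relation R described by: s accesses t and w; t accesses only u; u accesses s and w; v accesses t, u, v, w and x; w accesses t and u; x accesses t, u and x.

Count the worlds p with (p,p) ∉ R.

Enumerating: s, t, u, w.

4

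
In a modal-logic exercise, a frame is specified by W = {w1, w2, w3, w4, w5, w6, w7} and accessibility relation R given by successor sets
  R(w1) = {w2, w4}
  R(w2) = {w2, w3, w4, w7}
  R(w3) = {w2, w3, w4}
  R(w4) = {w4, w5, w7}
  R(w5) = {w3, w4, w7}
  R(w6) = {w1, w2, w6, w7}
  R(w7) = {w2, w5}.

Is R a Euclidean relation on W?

Euclidean: no — w1 R w4 and w1 R w2, but not w4 R w2.

No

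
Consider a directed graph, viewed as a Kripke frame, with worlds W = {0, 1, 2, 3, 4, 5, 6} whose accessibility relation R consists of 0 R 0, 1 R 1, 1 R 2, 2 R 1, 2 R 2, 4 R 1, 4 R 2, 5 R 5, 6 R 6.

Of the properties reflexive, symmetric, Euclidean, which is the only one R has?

Euclidean

Reflexive: no — 3 is not related to itself.
Symmetric: no — 4 R 1 but not 1 R 4.
Euclidean: yes — any two successors of a common world are R-related.
Only Euclidean holds.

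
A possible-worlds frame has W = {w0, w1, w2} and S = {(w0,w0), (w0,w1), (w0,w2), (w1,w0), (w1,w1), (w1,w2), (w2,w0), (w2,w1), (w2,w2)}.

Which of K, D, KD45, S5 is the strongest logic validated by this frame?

Serial (axiom D): yes — every world has a successor (e.g. w0 S w0).
Euclidean (axiom 5): yes — any two successors of a common world are S-related.
Transitive (axiom 4): yes — every two-step S-path is closed by a direct edge.
Reflexive (axiom T): yes — every world is S-related to itself.
So F validates K, D, KD45, S5. The strongest is S5.

S5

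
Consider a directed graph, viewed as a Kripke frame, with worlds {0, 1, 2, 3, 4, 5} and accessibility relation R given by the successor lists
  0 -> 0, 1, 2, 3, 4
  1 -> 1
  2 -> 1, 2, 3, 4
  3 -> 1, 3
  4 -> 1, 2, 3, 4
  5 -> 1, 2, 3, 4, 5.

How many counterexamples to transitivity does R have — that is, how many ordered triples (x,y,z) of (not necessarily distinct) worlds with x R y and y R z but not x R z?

0

R is transitive; there are no such tuples.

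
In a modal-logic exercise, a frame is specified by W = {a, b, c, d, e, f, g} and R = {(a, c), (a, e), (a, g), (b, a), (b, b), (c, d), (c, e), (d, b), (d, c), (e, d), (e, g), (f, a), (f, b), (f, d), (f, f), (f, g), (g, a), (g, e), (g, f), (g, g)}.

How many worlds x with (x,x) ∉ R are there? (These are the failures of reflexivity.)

4

Enumerating: a, c, d, e.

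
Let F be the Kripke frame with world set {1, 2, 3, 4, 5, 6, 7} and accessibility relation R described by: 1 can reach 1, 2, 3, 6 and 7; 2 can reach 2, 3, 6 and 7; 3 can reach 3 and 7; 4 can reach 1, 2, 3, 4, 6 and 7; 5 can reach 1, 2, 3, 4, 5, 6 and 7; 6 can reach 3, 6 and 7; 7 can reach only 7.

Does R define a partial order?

Yes

Reflexive: yes — every world is R-related to itself.
Transitive: yes — every two-step R-path is closed by a direct edge.
Antisymmetric: yes — no distinct pair is related both ways.
So R is a partial order.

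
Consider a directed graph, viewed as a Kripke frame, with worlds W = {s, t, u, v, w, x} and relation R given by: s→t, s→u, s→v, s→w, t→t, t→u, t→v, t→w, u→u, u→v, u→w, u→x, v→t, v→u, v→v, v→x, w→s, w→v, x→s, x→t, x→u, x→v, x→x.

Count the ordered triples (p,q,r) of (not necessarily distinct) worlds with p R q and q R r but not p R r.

22

Enumerating: (s,u,x), (s,v,x), (s,w,s), (t,u,x), (t,v,x), (t,w,s), (u,v,t), (u,w,s), (u,x,s), (u,x,t), (v,t,w), (v,u,w), … and 10 more.
Total: 22.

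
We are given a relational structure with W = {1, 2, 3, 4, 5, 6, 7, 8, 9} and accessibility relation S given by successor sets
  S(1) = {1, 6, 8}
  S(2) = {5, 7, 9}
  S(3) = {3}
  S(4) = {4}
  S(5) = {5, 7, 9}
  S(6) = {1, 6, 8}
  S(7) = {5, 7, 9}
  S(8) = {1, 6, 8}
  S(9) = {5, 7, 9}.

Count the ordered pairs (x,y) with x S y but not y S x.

Enumerating: (2,5), (2,7), (2,9).

3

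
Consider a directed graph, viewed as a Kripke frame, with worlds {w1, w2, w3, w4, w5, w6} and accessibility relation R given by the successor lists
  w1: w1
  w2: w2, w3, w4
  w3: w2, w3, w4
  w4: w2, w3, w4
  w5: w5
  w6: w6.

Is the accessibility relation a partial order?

Reflexive: yes — every world is R-related to itself.
Transitive: yes — every two-step R-path is closed by a direct edge.
Antisymmetric: no — w2 R w3 and w3 R w2 with w2 ≠ w3.
So R is not a partial order.

No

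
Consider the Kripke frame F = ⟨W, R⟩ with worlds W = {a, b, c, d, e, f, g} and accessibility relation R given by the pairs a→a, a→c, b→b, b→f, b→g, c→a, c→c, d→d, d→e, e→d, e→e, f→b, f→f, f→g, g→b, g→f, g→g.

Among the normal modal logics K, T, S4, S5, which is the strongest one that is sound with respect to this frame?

Reflexive (axiom T): yes — every world is R-related to itself.
Transitive (axiom 4): yes — every two-step R-path is closed by a direct edge.
Euclidean (axiom 5): yes — any two successors of a common world are R-related.
So F validates K, T, S4, S5. The strongest is S5.

S5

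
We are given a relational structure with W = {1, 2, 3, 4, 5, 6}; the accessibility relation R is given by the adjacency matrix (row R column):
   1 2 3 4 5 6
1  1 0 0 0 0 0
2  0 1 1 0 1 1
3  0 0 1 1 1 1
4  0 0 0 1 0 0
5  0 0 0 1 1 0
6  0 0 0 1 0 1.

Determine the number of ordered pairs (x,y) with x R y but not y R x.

Enumerating: (2,3), (2,5), (2,6), (3,4), (3,5), (3,6), (5,4), (6,4).

8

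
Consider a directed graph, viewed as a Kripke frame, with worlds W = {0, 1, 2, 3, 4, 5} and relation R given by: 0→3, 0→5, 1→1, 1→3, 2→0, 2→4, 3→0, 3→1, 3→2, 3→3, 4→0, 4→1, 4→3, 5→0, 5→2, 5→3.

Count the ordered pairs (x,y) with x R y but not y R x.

8

Enumerating: (2,0), (2,4), (3,2), (4,0), (4,1), (4,3), (5,2), (5,3).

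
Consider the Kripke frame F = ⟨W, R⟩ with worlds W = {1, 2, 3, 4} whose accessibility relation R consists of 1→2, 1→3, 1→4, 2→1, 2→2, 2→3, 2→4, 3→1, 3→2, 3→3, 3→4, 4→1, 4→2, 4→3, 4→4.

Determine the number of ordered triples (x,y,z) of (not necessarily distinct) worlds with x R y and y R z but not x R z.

Enumerating: (1,2,1), (1,3,1), (1,4,1).

3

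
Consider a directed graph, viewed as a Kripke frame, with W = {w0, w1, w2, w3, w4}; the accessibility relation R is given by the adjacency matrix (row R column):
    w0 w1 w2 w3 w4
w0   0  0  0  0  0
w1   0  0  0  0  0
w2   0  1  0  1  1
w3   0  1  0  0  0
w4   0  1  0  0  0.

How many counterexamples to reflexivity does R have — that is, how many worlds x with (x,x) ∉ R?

Enumerating: w0, w1, w2, w3, w4.

5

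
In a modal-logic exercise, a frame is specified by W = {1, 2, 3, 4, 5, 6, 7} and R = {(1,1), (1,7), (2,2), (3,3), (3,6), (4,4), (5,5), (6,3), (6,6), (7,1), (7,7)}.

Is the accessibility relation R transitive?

Yes

Transitive: yes — every two-step R-path is closed by a direct edge.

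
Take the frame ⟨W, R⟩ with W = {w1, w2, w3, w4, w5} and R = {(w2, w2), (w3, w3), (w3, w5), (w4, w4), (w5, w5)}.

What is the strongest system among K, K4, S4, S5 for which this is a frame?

K4

Transitive (axiom 4): yes — every two-step R-path is closed by a direct edge.
Reflexive (axiom T): no — w1 is not related to itself.
Euclidean (axiom 5): no — w3 R w5 and w3 R w3, but not w5 R w3.
So F validates K, K4; S4 would additionally require R to be reflexive. The strongest is K4.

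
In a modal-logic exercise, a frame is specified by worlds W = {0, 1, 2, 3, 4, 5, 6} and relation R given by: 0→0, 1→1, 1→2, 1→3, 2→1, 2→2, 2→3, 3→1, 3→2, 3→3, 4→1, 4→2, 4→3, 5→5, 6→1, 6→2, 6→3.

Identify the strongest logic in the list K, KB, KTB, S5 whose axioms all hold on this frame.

Symmetric (axiom B): no — 4 R 1 but not 1 R 4.
Reflexive (axiom T): no — 4 is not related to itself.
Euclidean (axiom 5): yes — any two successors of a common world are R-related.
So F validates K; KB would additionally require R to be symmetric. The strongest is K.

K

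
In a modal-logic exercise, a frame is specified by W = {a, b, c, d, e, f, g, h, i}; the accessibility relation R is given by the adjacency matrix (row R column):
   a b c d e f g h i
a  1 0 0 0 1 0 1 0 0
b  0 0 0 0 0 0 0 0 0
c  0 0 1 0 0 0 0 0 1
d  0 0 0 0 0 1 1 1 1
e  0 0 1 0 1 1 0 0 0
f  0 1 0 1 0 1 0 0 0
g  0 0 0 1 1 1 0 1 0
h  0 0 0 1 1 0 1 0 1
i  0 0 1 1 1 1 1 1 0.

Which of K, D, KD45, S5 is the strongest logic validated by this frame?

Serial (axiom D): no — b has no R-successor.
Euclidean (axiom 5): no — a R e and a R g, but not e R g.
Transitive (axiom 4): no — a R e and e R c, but not a R c.
Reflexive (axiom T): no — b is not related to itself.
So F validates K; D would additionally require R to be serial. The strongest is K.

K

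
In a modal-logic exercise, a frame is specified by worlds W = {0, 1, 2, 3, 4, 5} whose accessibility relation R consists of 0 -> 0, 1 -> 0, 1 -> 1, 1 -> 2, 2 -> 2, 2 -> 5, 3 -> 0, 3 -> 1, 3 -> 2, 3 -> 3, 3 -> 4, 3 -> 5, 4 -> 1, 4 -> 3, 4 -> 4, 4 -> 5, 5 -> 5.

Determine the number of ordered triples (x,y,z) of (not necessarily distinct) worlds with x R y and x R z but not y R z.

Enumerating: (1,0,1), (1,0,2), (1,2,0), (1,2,1), (2,5,2), (3,0,1), (3,0,2), (3,0,3), (3,0,4), (3,0,5), (3,1,3), (3,1,4), … and 18 more.
Total: 30.

30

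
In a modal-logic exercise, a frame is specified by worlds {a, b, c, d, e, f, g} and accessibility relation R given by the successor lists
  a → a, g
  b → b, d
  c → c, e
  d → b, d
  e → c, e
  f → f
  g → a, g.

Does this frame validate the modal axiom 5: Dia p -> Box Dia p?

Yes

By correspondence theory, 5 is valid on a frame iff R is Euclidean.
Euclidean: yes — any two successors of a common world are R-related.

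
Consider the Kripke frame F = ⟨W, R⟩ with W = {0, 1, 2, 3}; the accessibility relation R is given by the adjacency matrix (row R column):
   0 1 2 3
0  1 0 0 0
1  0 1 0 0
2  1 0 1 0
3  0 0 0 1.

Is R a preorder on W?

Yes

Reflexive: yes — every world is R-related to itself.
Transitive: yes — every two-step R-path is closed by a direct edge.
So R is a preorder.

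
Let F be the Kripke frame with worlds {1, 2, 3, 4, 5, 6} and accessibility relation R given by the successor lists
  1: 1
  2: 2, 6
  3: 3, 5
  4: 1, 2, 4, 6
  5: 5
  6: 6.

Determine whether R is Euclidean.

No

Euclidean: no — 4 R 1 and 4 R 2, but not 1 R 2.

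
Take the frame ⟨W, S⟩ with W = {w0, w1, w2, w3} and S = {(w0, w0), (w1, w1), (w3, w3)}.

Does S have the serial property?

Serial: no — w2 has no S-successor.

No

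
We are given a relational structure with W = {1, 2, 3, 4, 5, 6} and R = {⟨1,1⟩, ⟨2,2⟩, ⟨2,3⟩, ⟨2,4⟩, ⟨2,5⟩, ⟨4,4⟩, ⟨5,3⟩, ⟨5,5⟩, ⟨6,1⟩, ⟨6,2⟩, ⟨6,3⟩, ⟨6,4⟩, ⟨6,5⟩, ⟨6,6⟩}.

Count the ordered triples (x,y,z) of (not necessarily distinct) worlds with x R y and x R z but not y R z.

Enumerating: (2,3,2), (2,3,3), (2,3,4), (2,3,5), (2,4,2), (2,4,3), (2,4,5), (2,5,2), (2,5,4), (5,3,3), (5,3,5), (6,1,2), … and 21 more.
Total: 33.

33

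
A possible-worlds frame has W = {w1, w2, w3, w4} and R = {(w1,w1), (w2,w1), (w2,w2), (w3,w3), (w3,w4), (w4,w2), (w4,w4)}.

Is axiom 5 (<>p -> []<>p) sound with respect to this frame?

Axiom 5 corresponds to the accessibility relation being Euclidean.
Euclidean: no — w2 R w1 and w2 R w2, but not w1 R w2.

No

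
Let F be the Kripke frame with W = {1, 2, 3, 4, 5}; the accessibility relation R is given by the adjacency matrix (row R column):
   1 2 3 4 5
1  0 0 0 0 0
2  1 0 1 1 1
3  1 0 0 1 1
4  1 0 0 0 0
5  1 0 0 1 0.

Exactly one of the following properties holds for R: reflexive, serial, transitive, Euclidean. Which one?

Reflexive: no — 1 is not related to itself.
Serial: no — 1 has no R-successor.
Transitive: yes — every two-step R-path is closed by a direct edge.
Euclidean: no — 2 R 1 and 2 R 3, but not 1 R 3.
Only transitive holds.

transitive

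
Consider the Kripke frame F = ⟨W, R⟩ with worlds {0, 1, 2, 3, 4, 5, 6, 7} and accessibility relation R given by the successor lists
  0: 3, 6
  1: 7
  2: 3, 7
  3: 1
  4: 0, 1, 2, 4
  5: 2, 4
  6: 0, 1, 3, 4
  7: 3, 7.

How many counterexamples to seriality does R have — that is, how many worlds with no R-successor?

0

R is serial; there are no such worlds.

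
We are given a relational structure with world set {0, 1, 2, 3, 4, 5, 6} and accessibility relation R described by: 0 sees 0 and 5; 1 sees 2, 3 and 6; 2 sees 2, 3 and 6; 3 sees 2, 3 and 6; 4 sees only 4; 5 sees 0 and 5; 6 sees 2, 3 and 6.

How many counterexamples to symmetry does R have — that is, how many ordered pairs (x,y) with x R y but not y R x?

Enumerating: (1,2), (1,3), (1,6).

3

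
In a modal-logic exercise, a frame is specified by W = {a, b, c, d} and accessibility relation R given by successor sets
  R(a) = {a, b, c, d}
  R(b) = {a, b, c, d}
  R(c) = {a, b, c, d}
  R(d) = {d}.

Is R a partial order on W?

Reflexive: yes — every world is R-related to itself.
Transitive: yes — every two-step R-path is closed by a direct edge.
Antisymmetric: no — a R b and b R a with a ≠ b.
So R is not a partial order.

No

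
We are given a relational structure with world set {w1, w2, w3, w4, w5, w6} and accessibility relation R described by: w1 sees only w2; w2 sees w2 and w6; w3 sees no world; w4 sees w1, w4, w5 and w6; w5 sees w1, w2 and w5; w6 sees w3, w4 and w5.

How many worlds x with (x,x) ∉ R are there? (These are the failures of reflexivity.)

Enumerating: w1, w3, w6.

3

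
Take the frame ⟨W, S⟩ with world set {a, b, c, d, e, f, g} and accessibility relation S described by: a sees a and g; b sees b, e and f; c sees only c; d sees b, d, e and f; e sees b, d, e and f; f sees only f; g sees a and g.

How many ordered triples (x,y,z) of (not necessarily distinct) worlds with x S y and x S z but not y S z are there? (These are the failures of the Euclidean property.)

Enumerating: (b,f,b), (b,f,e), (d,b,d), (d,f,b), (d,f,d), (d,f,e), (e,b,d), (e,f,b), (e,f,d), (e,f,e).

10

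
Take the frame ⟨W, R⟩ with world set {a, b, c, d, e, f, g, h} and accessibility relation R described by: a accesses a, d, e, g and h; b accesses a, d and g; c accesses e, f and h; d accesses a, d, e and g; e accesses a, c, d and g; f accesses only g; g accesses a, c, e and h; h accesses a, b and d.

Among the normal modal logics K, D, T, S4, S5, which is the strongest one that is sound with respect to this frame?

D

Serial (axiom D): yes — every world has a successor (e.g. a R a).
Reflexive (axiom T): no — b is not related to itself.
Transitive (axiom 4): no — a R e and e R c, but not a R c.
Euclidean (axiom 5): no — a R d and a R h, but not d R h.
So F validates K, D; T would additionally require R to be reflexive. The strongest is D.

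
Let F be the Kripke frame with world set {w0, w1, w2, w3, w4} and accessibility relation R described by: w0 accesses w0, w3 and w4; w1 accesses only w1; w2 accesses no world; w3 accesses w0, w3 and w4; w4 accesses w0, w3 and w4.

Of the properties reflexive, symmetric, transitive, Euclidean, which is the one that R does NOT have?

Reflexive: no — w2 is not related to itself.
Symmetric: yes — every pair in R has its reverse in R.
Transitive: yes — every two-step R-path is closed by a direct edge.
Euclidean: yes — any two successors of a common world are R-related.
Only reflexive fails.

reflexive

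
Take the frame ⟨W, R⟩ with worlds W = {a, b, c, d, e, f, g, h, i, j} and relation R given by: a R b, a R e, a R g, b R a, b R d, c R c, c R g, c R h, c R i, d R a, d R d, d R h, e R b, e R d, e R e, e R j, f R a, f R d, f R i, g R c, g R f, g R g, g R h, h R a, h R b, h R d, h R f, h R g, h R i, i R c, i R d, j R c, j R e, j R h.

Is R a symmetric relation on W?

No

Symmetric: no — a R e but not e R a.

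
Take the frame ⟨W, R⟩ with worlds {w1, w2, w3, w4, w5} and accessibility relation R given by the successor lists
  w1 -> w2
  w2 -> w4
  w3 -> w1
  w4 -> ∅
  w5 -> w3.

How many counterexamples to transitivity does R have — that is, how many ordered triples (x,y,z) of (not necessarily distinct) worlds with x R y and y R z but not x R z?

3

Enumerating: (w1,w2,w4), (w3,w1,w2), (w5,w3,w1).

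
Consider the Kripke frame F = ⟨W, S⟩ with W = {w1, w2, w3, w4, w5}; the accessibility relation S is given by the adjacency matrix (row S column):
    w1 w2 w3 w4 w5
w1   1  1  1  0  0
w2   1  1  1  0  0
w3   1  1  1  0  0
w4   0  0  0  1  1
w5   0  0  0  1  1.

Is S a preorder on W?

Yes

Reflexive: yes — every world is S-related to itself.
Transitive: yes — every two-step S-path is closed by a direct edge.
So S is a preorder.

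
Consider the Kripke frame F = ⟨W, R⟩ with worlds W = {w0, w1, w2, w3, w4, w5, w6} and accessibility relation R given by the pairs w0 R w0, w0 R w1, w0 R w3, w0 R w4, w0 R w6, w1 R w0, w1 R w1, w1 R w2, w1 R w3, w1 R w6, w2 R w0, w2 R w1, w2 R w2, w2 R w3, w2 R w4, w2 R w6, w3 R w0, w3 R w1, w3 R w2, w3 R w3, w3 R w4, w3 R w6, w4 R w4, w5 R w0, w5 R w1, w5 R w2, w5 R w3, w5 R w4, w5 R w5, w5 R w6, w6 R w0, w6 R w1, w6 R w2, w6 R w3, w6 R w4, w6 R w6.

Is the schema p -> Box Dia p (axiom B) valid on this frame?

By correspondence theory, B is valid on a frame iff R is symmetric.
Symmetric: no — w0 R w4 but not w4 R w0.

No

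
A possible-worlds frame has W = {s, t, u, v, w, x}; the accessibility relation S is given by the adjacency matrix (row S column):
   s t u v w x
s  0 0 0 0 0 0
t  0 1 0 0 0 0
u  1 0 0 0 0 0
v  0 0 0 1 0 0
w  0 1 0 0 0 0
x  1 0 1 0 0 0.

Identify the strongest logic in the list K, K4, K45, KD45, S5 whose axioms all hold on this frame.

K4

Transitive (axiom 4): yes — every two-step S-path is closed by a direct edge.
Euclidean (axiom 5): no — x S s and x S u, but not s S u.
Serial (axiom D): no — s has no S-successor.
Reflexive (axiom T): no — s is not related to itself.
So F validates K, K4; K45 would additionally require S to be Euclidean. The strongest is K4.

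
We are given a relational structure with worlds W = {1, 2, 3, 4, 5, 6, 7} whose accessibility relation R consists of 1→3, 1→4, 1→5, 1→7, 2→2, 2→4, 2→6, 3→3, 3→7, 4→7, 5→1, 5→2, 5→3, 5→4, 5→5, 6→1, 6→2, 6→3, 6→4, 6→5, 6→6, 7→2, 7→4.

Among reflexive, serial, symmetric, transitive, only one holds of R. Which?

Reflexive: no — 1 is not related to itself.
Serial: yes — every world has a successor (e.g. 1 R 3).
Symmetric: no — 1 R 3 but not 3 R 1.
Transitive: no — 1 R 5 and 5 R 2, but not 1 R 2.
Only serial holds.

serial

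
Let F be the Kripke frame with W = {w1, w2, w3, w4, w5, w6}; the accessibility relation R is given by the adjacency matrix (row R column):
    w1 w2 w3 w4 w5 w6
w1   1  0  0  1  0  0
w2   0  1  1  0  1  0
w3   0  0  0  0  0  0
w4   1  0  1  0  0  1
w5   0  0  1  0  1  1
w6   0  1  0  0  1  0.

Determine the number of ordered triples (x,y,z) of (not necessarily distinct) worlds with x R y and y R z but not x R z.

10

Enumerating: (w1,w4,w3), (w1,w4,w6), (w2,w5,w6), (w4,w1,w4), (w4,w6,w2), (w4,w6,w5), (w5,w6,w2), (w6,w2,w3), (w6,w5,w3), (w6,w5,w6).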